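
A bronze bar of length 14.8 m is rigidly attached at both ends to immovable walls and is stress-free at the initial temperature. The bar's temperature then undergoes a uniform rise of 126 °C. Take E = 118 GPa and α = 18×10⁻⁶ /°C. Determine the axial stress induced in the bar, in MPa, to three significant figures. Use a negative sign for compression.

-268 MPa

Free thermal expansion αLΔT = 18e-6 · 14800 · 126 = 33.57 mm.
The walls impose strain ε = −(33.57)/14800 = -2.2680e-03; σ = Eε = 118000 · -2.2680e-03 = -267.6 MPa.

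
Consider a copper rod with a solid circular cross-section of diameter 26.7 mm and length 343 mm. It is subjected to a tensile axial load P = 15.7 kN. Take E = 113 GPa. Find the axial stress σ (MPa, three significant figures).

A = 559.9 mm².
σ = N/A = 15700/559.9 = 28.04 MPa.

28.0 MPa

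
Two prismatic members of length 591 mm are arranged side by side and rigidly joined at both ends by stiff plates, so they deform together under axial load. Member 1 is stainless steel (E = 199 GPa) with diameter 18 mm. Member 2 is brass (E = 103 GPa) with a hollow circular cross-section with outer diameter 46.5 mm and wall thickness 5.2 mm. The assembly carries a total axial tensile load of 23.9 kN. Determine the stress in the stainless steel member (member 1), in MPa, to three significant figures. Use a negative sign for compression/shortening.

39.6 MPa

A_1 = 254.5 mm².
A_2 = 674.7 mm².
Equal strain + equilibrium ⇒ each member carries load in proportion to AE: A₁E₁ = 50640000 N, A₂E₂ = 69490000 N, ΣAE = 120100000 N.
σ₁ = P·E₁/ΣAE = 23900·199000/120100000 = 39.59 MPa.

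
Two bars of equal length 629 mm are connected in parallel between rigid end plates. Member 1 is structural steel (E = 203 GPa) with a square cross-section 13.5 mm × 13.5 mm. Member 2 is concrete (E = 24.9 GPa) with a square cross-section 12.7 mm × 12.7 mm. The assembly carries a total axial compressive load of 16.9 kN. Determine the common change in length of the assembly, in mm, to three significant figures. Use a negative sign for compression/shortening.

-0.259 mm

A_1 = 182.2 mm².
A_2 = 161.3 mm².
Equal strain + equilibrium ⇒ each member carries load in proportion to AE: A₁E₁ = 37000000 N, A₂E₂ = 4016000 N, ΣAE = 41010000 N.
δ = PL/ΣAE = -16900·629/41010000 = -0.2592 mm.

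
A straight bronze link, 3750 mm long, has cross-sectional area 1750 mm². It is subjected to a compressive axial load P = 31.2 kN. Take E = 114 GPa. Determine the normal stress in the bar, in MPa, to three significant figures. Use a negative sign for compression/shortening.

-17.8 MPa

σ = N/A = -31200/1750 = -17.83 MPa.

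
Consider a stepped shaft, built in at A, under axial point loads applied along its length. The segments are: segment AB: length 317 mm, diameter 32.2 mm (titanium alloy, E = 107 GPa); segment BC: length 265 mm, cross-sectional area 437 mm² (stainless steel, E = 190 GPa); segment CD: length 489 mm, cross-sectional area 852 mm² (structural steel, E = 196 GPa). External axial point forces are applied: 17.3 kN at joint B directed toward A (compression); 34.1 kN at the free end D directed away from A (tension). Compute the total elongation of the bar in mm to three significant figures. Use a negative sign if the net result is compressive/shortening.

0.270 mm

Internal axial forces (sectioning from the free end, tension +): N_CD = 34.1 kN, N_BC = 34.1 kN, N_AB = 16.8 kN.
A_AB = 814.3 mm².
δ_AB = 16800·317/(814.3·107000) = 0.06112 mm
δ_BC = 34100·265/(437·190000) = 0.1088 mm
δ_CD = 34100·489/(852·196000) = 0.09985 mm
δ = Σδ_i = 0.2698 mm.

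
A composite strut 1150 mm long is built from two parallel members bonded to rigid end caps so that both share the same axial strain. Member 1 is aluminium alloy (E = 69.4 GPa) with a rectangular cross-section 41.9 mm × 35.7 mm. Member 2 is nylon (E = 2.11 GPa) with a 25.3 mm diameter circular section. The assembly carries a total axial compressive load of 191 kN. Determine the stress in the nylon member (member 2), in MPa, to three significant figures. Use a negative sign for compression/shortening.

-3.84 MPa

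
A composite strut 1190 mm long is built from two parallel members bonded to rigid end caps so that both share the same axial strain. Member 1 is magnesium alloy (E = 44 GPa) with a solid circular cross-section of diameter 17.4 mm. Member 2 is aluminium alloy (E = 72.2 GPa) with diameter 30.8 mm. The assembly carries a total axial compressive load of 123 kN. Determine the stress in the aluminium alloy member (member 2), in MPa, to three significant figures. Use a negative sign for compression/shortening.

A_1 = 237.8 mm².
A_2 = 745.1 mm².
Equal strain + equilibrium ⇒ each member carries load in proportion to AE: A₁E₁ = 10460000 N, A₂E₂ = 53790000 N, ΣAE = 64260000 N.
σ₂ = P·E₂/ΣAE = -123000·72200/64260000 = -138.2 MPa.

-138 MPa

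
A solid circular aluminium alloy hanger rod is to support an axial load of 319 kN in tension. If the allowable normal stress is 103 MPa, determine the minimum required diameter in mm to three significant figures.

Required area A ≥ P/σ_allow = 319000/103 = 3097 mm².
For a solid circular section, d ≥ √(4A/π) = 62.8 mm.

62.8 mm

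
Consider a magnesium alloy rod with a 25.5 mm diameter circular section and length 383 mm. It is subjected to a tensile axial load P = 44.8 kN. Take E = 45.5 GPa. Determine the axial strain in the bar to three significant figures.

0.00193

A = 510.7 mm².
σ = N/A = 87.72 MPa; ε = σ/E = 87.72/45500 = 1.928e-03.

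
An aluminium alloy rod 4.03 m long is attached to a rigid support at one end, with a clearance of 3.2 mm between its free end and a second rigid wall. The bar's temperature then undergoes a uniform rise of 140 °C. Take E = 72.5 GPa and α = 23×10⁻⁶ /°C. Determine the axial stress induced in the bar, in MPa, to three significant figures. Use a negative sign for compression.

Free thermal expansion αLΔT = 23e-6 · 4030 · 140 = 12.98 mm.
The walls engage after the gap closes; constrained expansion = 12.98 − 3.2 = 9.777 mm.
The walls impose strain ε = −(9.777)/4030 = -2.4260e-03; σ = Eε = 72500 · -2.4260e-03 = -175.9 MPa.

-176 MPa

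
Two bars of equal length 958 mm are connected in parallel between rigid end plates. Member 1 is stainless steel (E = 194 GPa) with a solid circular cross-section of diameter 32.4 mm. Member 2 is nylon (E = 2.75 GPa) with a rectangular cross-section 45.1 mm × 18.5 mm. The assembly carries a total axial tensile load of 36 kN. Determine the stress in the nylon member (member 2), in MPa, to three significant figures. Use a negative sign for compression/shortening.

A_1 = 824.5 mm².
A_2 = 834.4 mm².
Equal strain + equilibrium ⇒ each member carries load in proportion to AE: A₁E₁ = 159900000 N, A₂E₂ = 2294000 N, ΣAE = 162200000 N.
σ₂ = P·E₂/ΣAE = 36000·2750/162200000 = 0.6102 MPa.

0.610 MPa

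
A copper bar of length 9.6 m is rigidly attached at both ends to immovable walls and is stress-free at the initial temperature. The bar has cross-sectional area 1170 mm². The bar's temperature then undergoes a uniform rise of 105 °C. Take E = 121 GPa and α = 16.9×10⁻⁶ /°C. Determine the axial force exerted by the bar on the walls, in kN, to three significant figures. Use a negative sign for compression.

Free thermal expansion αLΔT = 16.9e-6 · 9600 · 105 = 17.04 mm.
The walls impose strain ε = −(17.04)/9600 = -1.7745e-03; σ = Eε = 121000 · -1.7745e-03 = -214.7 MPa.
Wall reaction R = σ·A = -214.7·1170 = -251200 N = -251.2 kN.

-251 kN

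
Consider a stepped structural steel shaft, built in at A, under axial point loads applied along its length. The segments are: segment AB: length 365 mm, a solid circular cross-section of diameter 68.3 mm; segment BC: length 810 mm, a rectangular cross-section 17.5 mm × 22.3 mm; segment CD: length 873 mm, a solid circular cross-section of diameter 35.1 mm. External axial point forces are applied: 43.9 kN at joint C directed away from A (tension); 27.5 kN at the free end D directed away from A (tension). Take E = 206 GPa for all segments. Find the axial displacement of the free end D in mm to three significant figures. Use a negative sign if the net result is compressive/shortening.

0.874 mm

Internal axial forces (sectioning from the free end, tension +): N_CD = 27.5 kN, N_BC = 71.4 kN, N_AB = 71.4 kN.
A_AB = 3664 mm².
A_BC = 390.2 mm².
A_CD = 967.6 mm².
δ_AB = 71400·365/(3664·206000) = 0.03453 mm
δ_BC = 71400·810/(390.2·206000) = 0.7194 mm
δ_CD = 27500·873/(967.6·206000) = 0.1204 mm
δ = Σδ_i = 0.8744 mm.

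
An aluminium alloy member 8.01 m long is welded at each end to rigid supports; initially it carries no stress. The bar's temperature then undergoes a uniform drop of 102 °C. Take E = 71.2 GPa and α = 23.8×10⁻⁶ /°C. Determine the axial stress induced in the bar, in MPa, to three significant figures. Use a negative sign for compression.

Free thermal expansion αLΔT = 23.8e-6 · 8010 · -102 = -19.45 mm.
The walls impose strain ε = −(-19.45)/8010 = 2.4276e-03; σ = Eε = 71200 · 2.4276e-03 = 172.8 MPa.

173 MPa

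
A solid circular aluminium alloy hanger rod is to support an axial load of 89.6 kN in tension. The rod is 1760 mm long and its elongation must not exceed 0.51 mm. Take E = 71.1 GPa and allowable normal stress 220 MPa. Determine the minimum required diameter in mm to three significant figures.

Required area A ≥ P/σ_allow = 89600/220 = 407.3 mm².
For a solid circular section, d ≥ √(4A/π) = 22.77 mm.
Elongation limit: A ≥ PL/(Eδ_allow) = 89600·1760/(71100·0.51) = 4349 mm² ⇒ d ≥ 74.41 mm.
The elongation limit governs.

74.4 mm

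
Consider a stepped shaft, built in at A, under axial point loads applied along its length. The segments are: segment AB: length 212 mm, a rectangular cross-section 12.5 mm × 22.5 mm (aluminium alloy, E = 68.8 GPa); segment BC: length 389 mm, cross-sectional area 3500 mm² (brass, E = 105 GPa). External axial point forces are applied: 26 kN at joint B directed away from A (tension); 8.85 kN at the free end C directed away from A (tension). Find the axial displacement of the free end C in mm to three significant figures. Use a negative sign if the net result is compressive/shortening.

0.391 mm

Internal axial forces (sectioning from the free end, tension +): N_BC = 8.85 kN, N_AB = 34.85 kN.
A_AB = 281.2 mm².
δ_AB = 34850·212/(281.2·68800) = 0.3818 mm
δ_BC = 8850·389/(3500·105000) = 0.009368 mm
δ = Σδ_i = 0.3912 mm.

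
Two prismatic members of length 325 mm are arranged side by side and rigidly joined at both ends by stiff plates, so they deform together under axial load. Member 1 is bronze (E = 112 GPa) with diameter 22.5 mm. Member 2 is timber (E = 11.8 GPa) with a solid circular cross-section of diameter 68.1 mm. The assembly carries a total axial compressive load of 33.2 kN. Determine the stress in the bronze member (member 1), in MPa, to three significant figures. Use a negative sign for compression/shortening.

-42.5 MPa

A_1 = 397.6 mm².
A_2 = 3642 mm².
Equal strain + equilibrium ⇒ each member carries load in proportion to AE: A₁E₁ = 44530000 N, A₂E₂ = 42980000 N, ΣAE = 87510000 N.
σ₁ = P·E₁/ΣAE = -33200·112000/87510000 = -42.49 MPa.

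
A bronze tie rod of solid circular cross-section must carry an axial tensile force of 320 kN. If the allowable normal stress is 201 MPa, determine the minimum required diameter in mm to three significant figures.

45.0 mm

Required area A ≥ P/σ_allow = 320000/201 = 1592 mm².
For a solid circular section, d ≥ √(4A/π) = 45.02 mm.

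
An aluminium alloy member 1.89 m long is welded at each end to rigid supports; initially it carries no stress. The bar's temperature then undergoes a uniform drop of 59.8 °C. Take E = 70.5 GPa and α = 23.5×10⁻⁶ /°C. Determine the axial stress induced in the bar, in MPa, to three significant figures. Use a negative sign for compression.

99.1 MPa

Free thermal expansion αLΔT = 23.5e-6 · 1890 · -59.8 = -2.656 mm.
The walls impose strain ε = −(-2.656)/1890 = 1.4053e-03; σ = Eε = 70500 · 1.4053e-03 = 99.07 MPa.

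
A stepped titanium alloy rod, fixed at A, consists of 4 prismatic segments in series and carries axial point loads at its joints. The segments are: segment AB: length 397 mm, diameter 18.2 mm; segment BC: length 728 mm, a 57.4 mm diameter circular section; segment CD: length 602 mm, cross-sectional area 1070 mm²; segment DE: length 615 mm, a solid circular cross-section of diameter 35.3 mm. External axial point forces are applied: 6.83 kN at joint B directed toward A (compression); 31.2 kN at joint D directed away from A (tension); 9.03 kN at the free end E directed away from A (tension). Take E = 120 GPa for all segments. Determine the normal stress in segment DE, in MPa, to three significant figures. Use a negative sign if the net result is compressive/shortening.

Internal axial forces (sectioning from the free end, tension +): N_DE = 9.03 kN, N_CD = 40.23 kN, N_BC = 40.23 kN, N_AB = 33.4 kN.
A_DE = 978.7 mm².
σ_DE = N_DE/A_DE = 9030/978.7 = 9.227 MPa.

9.23 MPa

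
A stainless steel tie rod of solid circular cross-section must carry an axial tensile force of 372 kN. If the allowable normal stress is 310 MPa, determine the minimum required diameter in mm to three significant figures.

39.1 mm

Required area A ≥ P/σ_allow = 372000/310 = 1200 mm².
For a solid circular section, d ≥ √(4A/π) = 39.09 mm.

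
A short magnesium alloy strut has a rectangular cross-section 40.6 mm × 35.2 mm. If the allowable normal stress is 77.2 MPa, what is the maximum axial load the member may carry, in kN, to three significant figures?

A = 1429 mm².
P_max = σ_allow · A = 77.2 · 1429 = 110300 N = 110.3 kN.

110 kN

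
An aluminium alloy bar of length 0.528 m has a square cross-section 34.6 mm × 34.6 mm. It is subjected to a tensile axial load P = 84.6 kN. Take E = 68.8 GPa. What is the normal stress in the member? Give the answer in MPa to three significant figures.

A = 1197 mm².
σ = N/A = 84600/1197 = 70.67 MPa.

70.7 MPa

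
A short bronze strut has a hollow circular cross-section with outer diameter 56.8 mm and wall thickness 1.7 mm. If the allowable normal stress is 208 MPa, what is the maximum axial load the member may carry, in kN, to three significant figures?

61.2 kN

A = 294.3 mm².
P_max = σ_allow · A = 208 · 294.3 = 61210 N = 61.21 kN.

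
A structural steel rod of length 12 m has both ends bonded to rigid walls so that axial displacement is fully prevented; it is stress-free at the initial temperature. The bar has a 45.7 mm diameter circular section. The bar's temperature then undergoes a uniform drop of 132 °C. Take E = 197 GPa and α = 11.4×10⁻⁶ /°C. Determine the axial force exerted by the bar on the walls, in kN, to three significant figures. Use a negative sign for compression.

Free thermal expansion αLΔT = 11.4e-6 · 12000 · -132 = -18.06 mm.
The walls impose strain ε = −(-18.06)/12000 = 1.5048e-03; σ = Eε = 197000 · 1.5048e-03 = 296.4 MPa.
Wall reaction R = σ·A = 296.4·1640 = 486300 N = 486.3 kN.

486 kN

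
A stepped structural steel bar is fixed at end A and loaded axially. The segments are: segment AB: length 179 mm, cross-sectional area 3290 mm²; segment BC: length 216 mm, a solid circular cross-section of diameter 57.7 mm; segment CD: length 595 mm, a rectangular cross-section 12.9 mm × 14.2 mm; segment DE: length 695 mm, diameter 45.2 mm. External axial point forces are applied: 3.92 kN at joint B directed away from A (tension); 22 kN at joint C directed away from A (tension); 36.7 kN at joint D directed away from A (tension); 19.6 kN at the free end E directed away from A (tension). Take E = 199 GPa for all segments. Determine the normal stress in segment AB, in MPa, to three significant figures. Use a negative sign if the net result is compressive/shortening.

Internal axial forces (sectioning from the free end, tension +): N_DE = 19.6 kN, N_CD = 56.3 kN, N_BC = 78.3 kN, N_AB = 82.22 kN.
σ_AB = N_AB/A_AB = 82220/3290 = 24.99 MPa.

25.0 MPa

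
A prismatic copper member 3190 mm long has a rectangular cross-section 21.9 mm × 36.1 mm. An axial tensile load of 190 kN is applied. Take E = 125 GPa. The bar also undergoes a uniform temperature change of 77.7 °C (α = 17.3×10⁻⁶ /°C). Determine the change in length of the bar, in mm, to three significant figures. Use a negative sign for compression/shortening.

10.4 mm

A = 790.6 mm².
δ_mech = NL/(AE) = 190000·3190/(790.6·125000) = 6.133 mm.
δ_thermal = αLΔT = 17.3e-6·3190·77.7 = 4.288 mm.
δ = δ_mech + δ_thermal = 10.42 mm.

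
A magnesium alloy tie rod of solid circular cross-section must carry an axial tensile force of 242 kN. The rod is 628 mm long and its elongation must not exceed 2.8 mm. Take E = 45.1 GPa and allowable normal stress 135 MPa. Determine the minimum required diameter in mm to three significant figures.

47.8 mm

Required area A ≥ P/σ_allow = 242000/135 = 1793 mm².
For a solid circular section, d ≥ √(4A/π) = 47.77 mm.
Elongation limit: A ≥ PL/(Eδ_allow) = 242000·628/(45100·2.8) = 1203 mm² ⇒ d ≥ 39.14 mm.
The stress limit governs.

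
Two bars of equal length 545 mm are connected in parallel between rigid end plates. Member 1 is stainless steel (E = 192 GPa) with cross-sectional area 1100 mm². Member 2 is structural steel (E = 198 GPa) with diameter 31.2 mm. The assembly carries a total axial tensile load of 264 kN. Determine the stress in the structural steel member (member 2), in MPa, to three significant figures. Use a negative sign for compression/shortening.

144 MPa

A_2 = 764.5 mm².
Equal strain + equilibrium ⇒ each member carries load in proportion to AE: A₁E₁ = 211200000 N, A₂E₂ = 151400000 N, ΣAE = 362600000 N.
σ₂ = P·E₂/ΣAE = 264000·198000/362600000 = 144.2 MPa.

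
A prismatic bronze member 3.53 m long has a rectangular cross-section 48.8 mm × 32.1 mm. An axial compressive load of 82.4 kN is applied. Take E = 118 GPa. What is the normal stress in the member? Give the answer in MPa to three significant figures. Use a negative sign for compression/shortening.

A = 1566 mm².
σ = N/A = -82400/1566 = -52.6 MPa.

-52.6 MPa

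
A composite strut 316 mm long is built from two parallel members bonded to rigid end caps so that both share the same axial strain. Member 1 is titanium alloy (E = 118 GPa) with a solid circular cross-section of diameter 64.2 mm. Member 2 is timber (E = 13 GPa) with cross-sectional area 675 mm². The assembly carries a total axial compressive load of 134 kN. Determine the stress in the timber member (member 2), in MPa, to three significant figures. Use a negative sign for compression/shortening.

A_1 = 3237 mm².
Equal strain + equilibrium ⇒ each member carries load in proportion to AE: A₁E₁ = 382000000 N, A₂E₂ = 8775000 N, ΣAE = 390800000 N.
σ₂ = P·E₂/ΣAE = -134000·13000/390800000 = -4.458 MPa.

-4.46 MPa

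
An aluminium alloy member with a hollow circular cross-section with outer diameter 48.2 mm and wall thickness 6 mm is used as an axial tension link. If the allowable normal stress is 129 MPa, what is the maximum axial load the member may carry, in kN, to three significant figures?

103 kN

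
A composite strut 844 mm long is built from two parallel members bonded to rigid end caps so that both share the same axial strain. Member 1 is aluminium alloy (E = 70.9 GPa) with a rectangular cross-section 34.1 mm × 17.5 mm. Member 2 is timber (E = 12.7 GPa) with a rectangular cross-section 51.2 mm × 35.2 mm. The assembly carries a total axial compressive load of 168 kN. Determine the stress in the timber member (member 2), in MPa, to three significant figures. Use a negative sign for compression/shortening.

-32.7 MPa

A_1 = 596.8 mm².
A_2 = 1802 mm².
Equal strain + equilibrium ⇒ each member carries load in proportion to AE: A₁E₁ = 42310000 N, A₂E₂ = 22890000 N, ΣAE = 65200000 N.
σ₂ = P·E₂/ΣAE = -168000·12700/65200000 = -32.72 MPa.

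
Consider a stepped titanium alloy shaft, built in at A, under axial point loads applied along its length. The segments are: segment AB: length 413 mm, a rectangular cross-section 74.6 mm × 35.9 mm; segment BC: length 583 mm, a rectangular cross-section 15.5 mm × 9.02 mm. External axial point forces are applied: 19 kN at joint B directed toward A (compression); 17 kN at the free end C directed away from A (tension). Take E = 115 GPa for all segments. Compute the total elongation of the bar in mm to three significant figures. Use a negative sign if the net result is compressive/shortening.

Internal axial forces (sectioning from the free end, tension +): N_BC = 17 kN, N_AB = -2 kN.
A_AB = 2678 mm².
A_BC = 139.8 mm².
δ_AB = -2000·413/(2678·115000) = -0.002682 mm
δ_BC = 17000·583/(139.8·115000) = 0.6164 mm
δ = Σδ_i = 0.6137 mm.

0.614 mm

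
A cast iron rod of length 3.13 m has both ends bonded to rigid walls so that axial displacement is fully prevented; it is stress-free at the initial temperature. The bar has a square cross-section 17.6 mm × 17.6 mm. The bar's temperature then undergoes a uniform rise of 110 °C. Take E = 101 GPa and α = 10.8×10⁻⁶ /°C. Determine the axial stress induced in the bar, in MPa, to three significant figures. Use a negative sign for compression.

-120 MPa

Free thermal expansion αLΔT = 10.8e-6 · 3130 · 110 = 3.718 mm.
The walls impose strain ε = −(3.718)/3130 = -1.1880e-03; σ = Eε = 101000 · -1.1880e-03 = -120 MPa.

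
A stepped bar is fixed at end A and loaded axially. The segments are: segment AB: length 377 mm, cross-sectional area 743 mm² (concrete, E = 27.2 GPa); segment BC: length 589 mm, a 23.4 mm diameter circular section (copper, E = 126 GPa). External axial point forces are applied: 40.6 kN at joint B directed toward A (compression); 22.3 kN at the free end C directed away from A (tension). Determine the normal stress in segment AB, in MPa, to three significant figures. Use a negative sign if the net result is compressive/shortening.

-24.6 MPa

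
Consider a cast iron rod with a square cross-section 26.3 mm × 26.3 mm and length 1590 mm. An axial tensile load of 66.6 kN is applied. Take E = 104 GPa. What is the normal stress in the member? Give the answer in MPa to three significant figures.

96.3 MPa

A = 691.7 mm².
σ = N/A = 66600/691.7 = 96.29 MPa.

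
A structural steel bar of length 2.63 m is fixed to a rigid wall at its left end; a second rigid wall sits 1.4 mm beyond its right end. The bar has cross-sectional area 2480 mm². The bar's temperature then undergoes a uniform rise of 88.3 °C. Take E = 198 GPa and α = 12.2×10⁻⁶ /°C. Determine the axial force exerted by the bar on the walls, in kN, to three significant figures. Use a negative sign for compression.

-268 kN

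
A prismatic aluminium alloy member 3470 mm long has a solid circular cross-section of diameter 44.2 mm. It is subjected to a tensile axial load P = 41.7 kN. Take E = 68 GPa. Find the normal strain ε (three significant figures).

4.00e-04

A = 1534 mm².
σ = N/A = 27.18 MPa; ε = σ/E = 27.18/68000 = 3.997e-04.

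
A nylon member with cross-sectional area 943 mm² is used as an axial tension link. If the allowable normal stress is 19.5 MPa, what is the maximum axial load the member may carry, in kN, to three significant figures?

P_max = σ_allow · A = 19.5 · 943 = 18390 N = 18.39 kN.

18.4 kN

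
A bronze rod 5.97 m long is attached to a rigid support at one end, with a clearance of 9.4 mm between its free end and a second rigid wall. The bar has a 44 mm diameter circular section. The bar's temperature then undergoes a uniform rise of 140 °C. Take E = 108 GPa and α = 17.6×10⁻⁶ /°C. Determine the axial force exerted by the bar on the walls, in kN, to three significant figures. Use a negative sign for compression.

Free thermal expansion αLΔT = 17.6e-6 · 5970 · 140 = 14.71 mm.
The walls engage after the gap closes; constrained expansion = 14.71 − 9.4 = 5.31 mm.
The walls impose strain ε = −(5.31)/5970 = -8.8946e-04; σ = Eε = 108000 · -8.8946e-04 = -96.06 MPa.
Wall reaction R = σ·A = -96.06·1521 = -146100 N = -146.1 kN.

-146 kN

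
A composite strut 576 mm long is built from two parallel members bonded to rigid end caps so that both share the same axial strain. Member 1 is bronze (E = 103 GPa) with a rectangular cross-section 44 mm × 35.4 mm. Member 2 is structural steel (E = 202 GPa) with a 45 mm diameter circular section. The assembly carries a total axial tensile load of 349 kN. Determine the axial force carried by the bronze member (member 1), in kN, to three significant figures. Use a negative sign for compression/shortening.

A_1 = 1558 mm².
A_2 = 1590 mm².
Equal strain + equilibrium ⇒ each member carries load in proportion to AE: A₁E₁ = 160400000 N, A₂E₂ = 321300000 N, ΣAE = 481700000 N.
F₁ = P·A₁E₁/ΣAE = 349000·160400000/481700000 = 116200 N.

116 kN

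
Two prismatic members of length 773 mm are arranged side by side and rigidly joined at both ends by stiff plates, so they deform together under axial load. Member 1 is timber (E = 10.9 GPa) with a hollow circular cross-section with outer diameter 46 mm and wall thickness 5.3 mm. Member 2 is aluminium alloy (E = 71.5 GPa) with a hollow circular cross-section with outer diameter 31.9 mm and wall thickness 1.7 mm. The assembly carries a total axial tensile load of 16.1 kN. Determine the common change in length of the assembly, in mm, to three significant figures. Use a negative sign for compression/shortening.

0.658 mm

A_1 = 677.7 mm².
A_2 = 161.3 mm².
Equal strain + equilibrium ⇒ each member carries load in proportion to AE: A₁E₁ = 7387000 N, A₂E₂ = 11530000 N, ΣAE = 18920000 N.
δ = PL/ΣAE = 16100·773/18920000 = 0.6578 mm.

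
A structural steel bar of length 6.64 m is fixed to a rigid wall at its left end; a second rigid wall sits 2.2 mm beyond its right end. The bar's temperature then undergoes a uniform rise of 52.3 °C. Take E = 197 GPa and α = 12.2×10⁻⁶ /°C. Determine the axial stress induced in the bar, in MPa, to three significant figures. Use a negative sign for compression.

Free thermal expansion αLΔT = 12.2e-6 · 6640 · 52.3 = 4.237 mm.
The walls engage after the gap closes; constrained expansion = 4.237 − 2.2 = 2.037 mm.
The walls impose strain ε = −(2.037)/6640 = -3.0673e-04; σ = Eε = 197000 · -3.0673e-04 = -60.43 MPa.

-60.4 MPa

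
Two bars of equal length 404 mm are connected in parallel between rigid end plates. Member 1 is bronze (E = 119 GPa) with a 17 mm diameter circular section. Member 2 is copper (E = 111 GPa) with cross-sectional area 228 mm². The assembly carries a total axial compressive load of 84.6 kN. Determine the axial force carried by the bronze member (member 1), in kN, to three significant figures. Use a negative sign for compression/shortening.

A_1 = 227 mm².
Equal strain + equilibrium ⇒ each member carries load in proportion to AE: A₁E₁ = 27010000 N, A₂E₂ = 25310000 N, ΣAE = 52320000 N.
F₁ = P·A₁E₁/ΣAE = -84600·27010000/52320000 = -43680 N.

-43.7 kN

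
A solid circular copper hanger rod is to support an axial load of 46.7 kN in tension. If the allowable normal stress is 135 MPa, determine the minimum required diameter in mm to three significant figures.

21.0 mm

Required area A ≥ P/σ_allow = 46700/135 = 345.9 mm².
For a solid circular section, d ≥ √(4A/π) = 20.99 mm.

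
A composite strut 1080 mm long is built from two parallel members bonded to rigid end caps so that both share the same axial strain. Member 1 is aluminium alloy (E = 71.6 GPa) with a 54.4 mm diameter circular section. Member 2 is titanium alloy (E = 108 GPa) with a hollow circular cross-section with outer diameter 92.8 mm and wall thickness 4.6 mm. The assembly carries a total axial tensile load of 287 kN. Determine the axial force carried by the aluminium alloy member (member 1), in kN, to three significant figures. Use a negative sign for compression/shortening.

157 kN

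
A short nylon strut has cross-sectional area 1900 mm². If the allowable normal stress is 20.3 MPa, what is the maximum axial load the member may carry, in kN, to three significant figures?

38.6 kN

P_max = σ_allow · A = 20.3 · 1900 = 38570 N = 38.57 kN.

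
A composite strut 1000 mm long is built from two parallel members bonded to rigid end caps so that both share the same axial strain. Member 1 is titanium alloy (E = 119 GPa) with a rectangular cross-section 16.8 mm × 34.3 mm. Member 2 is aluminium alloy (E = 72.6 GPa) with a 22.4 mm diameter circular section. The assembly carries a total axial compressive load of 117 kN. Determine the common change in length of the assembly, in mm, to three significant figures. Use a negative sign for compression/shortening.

A_1 = 576.2 mm².
A_2 = 394.1 mm².
Equal strain + equilibrium ⇒ each member carries load in proportion to AE: A₁E₁ = 68570000 N, A₂E₂ = 28610000 N, ΣAE = 97180000 N.
δ = PL/ΣAE = -117000·1000/97180000 = -1.204 mm.

-1.20 mm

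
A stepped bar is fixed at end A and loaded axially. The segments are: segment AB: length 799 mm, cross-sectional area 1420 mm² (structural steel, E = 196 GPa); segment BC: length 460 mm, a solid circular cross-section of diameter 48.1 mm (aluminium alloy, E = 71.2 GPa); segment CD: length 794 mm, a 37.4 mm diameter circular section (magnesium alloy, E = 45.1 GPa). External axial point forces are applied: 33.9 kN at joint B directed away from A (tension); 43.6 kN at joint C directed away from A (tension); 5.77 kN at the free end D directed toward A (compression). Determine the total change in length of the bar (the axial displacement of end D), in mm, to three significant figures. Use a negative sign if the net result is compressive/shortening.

0.248 mm

Internal axial forces (sectioning from the free end, tension +): N_CD = -5.77 kN, N_BC = 37.83 kN, N_AB = 71.73 kN.
A_BC = 1817 mm².
A_CD = 1099 mm².
δ_AB = 71730·799/(1420·196000) = 0.2059 mm
δ_BC = 37830·460/(1817·71200) = 0.1345 mm
δ_CD = -5770·794/(1099·45100) = -0.09247 mm
δ = Σδ_i = 0.248 mm.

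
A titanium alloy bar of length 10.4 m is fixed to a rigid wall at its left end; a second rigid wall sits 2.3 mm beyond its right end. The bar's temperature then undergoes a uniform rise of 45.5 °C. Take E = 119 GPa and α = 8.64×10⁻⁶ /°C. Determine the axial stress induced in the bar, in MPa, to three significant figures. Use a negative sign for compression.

-20.5 MPa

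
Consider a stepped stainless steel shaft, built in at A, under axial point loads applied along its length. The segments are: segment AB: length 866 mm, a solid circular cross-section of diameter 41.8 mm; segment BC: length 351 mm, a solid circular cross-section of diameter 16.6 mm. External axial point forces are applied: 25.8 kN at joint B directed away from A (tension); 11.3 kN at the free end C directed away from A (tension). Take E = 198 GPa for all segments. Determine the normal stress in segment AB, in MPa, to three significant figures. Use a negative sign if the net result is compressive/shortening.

27.0 MPa

Internal axial forces (sectioning from the free end, tension +): N_BC = 11.3 kN, N_AB = 37.1 kN.
A_AB = 1372 mm².
σ_AB = N_AB/A_AB = 37100/1372 = 27.04 MPa.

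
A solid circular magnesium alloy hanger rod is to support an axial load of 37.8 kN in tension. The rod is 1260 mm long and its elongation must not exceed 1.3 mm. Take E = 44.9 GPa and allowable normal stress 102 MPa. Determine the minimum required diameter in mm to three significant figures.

32.2 mm

Required area A ≥ P/σ_allow = 37800/102 = 370.6 mm².
For a solid circular section, d ≥ √(4A/π) = 21.72 mm.
Elongation limit: A ≥ PL/(Eδ_allow) = 37800·1260/(44900·1.3) = 816 mm² ⇒ d ≥ 32.23 mm.
The elongation limit governs.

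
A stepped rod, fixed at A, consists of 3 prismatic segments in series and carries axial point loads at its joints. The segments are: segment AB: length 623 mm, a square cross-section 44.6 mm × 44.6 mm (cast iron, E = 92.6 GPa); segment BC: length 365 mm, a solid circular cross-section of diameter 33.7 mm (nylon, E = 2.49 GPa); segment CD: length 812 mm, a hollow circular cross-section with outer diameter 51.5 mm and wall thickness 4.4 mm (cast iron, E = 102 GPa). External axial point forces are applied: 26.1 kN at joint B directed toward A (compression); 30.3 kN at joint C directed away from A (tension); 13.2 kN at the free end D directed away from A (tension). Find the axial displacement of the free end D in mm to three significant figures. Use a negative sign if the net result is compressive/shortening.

7.37 mm

Internal axial forces (sectioning from the free end, tension +): N_CD = 13.2 kN, N_BC = 43.5 kN, N_AB = 17.4 kN.
A_AB = 1989 mm².
A_BC = 892 mm².
A_CD = 651.1 mm².
δ_AB = 17400·623/(1989·92600) = 0.05885 mm
δ_BC = 43500·365/(892·2490) = 7.149 mm
δ_CD = 13200·812/(651.1·102000) = 0.1614 mm
δ = Σδ_i = 7.369 mm.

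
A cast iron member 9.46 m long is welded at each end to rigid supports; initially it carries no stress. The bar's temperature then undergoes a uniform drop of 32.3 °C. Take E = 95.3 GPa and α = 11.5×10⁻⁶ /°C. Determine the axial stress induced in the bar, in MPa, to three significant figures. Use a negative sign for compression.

35.4 MPa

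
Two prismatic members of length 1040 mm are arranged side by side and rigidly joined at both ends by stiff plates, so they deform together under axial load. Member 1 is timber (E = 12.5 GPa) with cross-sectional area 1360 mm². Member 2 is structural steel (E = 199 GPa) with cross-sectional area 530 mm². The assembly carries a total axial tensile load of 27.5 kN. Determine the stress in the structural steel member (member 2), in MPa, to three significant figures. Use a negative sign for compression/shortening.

44.7 MPa

Equal strain + equilibrium ⇒ each member carries load in proportion to AE: A₁E₁ = 17000000 N, A₂E₂ = 105500000 N, ΣAE = 122500000 N.
σ₂ = P·E₂/ΣAE = 27500·199000/122500000 = 44.68 MPa.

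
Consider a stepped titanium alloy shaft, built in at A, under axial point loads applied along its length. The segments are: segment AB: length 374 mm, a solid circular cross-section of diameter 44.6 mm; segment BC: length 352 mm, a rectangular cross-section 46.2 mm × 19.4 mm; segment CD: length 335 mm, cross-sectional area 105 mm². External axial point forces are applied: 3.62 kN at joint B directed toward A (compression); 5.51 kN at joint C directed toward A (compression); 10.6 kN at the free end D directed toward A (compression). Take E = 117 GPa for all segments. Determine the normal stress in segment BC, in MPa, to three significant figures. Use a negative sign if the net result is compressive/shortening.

Internal axial forces (sectioning from the free end, tension +): N_CD = -10.6 kN, N_BC = -16.11 kN, N_AB = -19.73 kN.
A_BC = 896.3 mm².
σ_BC = N_BC/A_BC = -16110/896.3 = -17.97 MPa.

-18.0 MPa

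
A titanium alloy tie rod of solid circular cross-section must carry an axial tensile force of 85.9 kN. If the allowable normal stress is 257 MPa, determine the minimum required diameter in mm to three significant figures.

Required area A ≥ P/σ_allow = 85900/257 = 334.2 mm².
For a solid circular section, d ≥ √(4A/π) = 20.63 mm.

20.6 mm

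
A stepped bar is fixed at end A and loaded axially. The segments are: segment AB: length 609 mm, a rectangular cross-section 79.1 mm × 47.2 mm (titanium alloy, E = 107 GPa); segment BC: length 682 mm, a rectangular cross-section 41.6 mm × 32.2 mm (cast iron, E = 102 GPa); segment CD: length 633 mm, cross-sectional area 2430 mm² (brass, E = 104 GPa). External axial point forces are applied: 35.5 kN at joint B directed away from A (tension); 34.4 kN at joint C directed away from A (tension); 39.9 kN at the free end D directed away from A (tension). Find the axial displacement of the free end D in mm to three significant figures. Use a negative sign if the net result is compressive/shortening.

Internal axial forces (sectioning from the free end, tension +): N_CD = 39.9 kN, N_BC = 74.3 kN, N_AB = 109.8 kN.
A_AB = 3734 mm².
A_BC = 1340 mm².
δ_AB = 109800·609/(3734·107000) = 0.1674 mm
δ_BC = 74300·682/(1340·102000) = 0.3709 mm
δ_CD = 39900·633/(2430·104000) = 0.09994 mm
δ = Σδ_i = 0.6382 mm.

0.638 mm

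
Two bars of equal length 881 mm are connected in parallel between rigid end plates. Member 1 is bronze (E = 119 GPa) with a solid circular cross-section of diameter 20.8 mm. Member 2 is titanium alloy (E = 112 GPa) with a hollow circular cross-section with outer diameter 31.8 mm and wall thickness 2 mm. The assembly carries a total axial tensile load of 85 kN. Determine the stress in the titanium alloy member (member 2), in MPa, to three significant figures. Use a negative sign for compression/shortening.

155 MPa

A_1 = 339.8 mm².
A_2 = 187.2 mm².
Equal strain + equilibrium ⇒ each member carries load in proportion to AE: A₁E₁ = 40440000 N, A₂E₂ = 20970000 N, ΣAE = 61410000 N.
σ₂ = P·E₂/ΣAE = 85000·112000/61410000 = 155 MPa.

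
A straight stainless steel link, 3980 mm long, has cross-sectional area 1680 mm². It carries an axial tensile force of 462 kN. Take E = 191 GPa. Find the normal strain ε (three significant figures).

0.00144

σ = N/A = 275 MPa; ε = σ/E = 275/191000 = 1.440e-03.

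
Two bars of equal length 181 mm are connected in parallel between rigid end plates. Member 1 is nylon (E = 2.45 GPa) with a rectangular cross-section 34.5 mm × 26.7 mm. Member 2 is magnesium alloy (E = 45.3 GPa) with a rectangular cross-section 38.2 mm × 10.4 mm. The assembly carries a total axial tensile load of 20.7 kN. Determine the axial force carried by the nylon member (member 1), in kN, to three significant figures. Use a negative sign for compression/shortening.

2.31 kN

A_1 = 921.1 mm².
A_2 = 397.3 mm².
Equal strain + equilibrium ⇒ each member carries load in proportion to AE: A₁E₁ = 2257000 N, A₂E₂ = 18000000 N, ΣAE = 20250000 N.
F₁ = P·A₁E₁/ΣAE = 20700·2257000/20250000 = 2307 N.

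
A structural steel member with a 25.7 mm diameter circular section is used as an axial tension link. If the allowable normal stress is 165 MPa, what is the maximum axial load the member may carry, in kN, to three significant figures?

85.6 kN

A = 518.7 mm².
P_max = σ_allow · A = 165 · 518.7 = 85590 N = 85.59 kN.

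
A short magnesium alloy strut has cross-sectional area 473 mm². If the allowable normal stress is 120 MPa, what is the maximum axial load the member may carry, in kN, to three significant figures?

P_max = σ_allow · A = 120 · 473 = 56760 N = 56.76 kN.

56.8 kN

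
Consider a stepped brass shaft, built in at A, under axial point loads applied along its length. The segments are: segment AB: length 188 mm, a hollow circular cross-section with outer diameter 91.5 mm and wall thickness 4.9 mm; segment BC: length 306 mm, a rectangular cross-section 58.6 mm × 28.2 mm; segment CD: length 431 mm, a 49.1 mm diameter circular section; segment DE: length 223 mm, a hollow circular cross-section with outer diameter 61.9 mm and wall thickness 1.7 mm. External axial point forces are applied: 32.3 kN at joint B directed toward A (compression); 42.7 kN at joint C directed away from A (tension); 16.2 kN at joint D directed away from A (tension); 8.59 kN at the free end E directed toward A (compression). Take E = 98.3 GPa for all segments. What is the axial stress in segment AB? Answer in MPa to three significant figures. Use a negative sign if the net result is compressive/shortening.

13.5 MPa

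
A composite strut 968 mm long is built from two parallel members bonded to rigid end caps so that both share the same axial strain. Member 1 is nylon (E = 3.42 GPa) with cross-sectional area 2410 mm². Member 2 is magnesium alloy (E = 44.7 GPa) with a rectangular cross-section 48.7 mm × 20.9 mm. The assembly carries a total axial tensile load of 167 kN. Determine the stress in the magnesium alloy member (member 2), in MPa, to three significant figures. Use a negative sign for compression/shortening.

139 MPa

A_2 = 1018 mm².
Equal strain + equilibrium ⇒ each member carries load in proportion to AE: A₁E₁ = 8242000 N, A₂E₂ = 45500000 N, ΣAE = 53740000 N.
σ₂ = P·E₂/ΣAE = 167000·44700/53740000 = 138.9 MPa.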